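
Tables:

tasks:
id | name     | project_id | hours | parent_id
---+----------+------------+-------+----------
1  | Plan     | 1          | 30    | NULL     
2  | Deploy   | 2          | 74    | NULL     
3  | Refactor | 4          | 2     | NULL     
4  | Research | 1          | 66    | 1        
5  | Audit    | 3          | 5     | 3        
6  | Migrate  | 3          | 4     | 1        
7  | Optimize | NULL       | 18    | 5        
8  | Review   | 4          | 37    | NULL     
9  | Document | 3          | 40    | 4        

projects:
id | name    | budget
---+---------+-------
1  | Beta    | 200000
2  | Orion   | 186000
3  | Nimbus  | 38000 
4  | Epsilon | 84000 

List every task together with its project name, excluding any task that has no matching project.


INNER JOIN keeps only tasks rows whose project_id matches an id in projects. Walk through each task:
  - task 1 (Plan): project_id=1 -> matches Beta
  - task 2 (Deploy): project_id=2 -> matches Orion
  - task 3 (Refactor): project_id=4 -> matches Epsilon
  - task 4 (Research): project_id=1 -> matches Beta
  - task 5 (Audit): project_id=3 -> matches Nimbus
  - task 6 (Migrate): project_id=3 -> matches Nimbus
  - task 7 (Optimize): project_id=NULL, no match -> dropped
  - task 8 (Review): project_id=4 -> matches Epsilon
  - task 9 (Document): project_id=3 -> matches Nimbus
So 1 of 9 rows is dropped.

SQL:
SELECT a.name, b.name AS project
FROM tasks a
INNER JOIN projects b ON a.project_id = b.id

Result:
name     | project
---------+--------
Plan     | Beta   
Deploy   | Orion  
Refactor | Epsilon
Research | Beta   
Audit    | Nimbus 
Migrate  | Nimbus 
Review   | Epsilon
Document | Nimbus 


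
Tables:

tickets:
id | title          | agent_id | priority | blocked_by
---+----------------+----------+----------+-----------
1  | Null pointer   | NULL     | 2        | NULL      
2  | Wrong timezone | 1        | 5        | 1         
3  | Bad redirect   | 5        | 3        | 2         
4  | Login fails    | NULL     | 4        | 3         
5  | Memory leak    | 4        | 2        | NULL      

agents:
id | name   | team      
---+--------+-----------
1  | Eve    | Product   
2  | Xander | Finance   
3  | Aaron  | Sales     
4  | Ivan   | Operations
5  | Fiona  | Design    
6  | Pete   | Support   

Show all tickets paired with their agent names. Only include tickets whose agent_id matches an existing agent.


INNER JOIN keeps only tickets rows whose agent_id matches an id in agents. Walk through each ticket:
  - ticket 1 (Null pointer): agent_id=NULL, no match -> dropped
  - ticket 2 (Wrong timezone): agent_id=1 -> matches Eve
  - ticket 3 (Bad redirect): agent_id=5 -> matches Fiona
  - ticket 4 (Login fails): agent_id=NULL, no match -> dropped
  - ticket 5 (Memory leak): agent_id=4 -> matches Ivan
So 2 of 5 rows are dropped.

SQL:
SELECT a.title, b.name AS agent
FROM tickets a
INNER JOIN agents b ON a.agent_id = b.id

Result:
title          | agent
---------------+------
Wrong timezone | Eve  
Bad redirect   | Fiona
Memory leak    | Ivan 


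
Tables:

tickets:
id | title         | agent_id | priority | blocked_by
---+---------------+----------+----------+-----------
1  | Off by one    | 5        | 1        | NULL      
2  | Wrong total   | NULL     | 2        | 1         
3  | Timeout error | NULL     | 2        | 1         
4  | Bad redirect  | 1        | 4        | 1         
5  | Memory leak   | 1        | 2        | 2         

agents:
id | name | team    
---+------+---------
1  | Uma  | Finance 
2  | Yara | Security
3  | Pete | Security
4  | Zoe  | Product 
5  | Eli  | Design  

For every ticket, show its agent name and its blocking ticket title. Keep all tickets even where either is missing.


Two LEFT JOINs from the same base table tickets: one to agents via agent_id, one to tickets itself via blocked_by. Both are LEFT so every ticket is preserved.
Match against agents:
  - ticket 1 (Off by one): agent_id=5 -> matches Eli
  - ticket 2 (Wrong total): agent_id=NULL, no match -> kept with NULL
  - ticket 3 (Timeout error): agent_id=NULL, no match -> kept with NULL
  - ticket 4 (Bad redirect): agent_id=1 -> matches Uma
  - ticket 5 (Memory leak): agent_id=1 -> matches Uma
Match against tickets (self):
  - ticket 1 (Off by one): blocked_by=NULL -> NULL
  - ticket 2 (Wrong total): blocked_by=1 -> Off by one
  - ticket 3 (Timeout error): blocked_by=1 -> Off by one
  - ticket 4 (Bad redirect): blocked_by=1 -> Off by one
  - ticket 5 (Memory leak): blocked_by=2 -> Wrong total

SQL:
SELECT a.title, b.name AS agent, c.title AS blocked_by
FROM tickets a
LEFT JOIN agents b ON a.agent_id = b.id
LEFT JOIN tickets c ON a.blocked_by = c.id

Result:
title         | agent | blocked_by 
--------------+-------+------------
Off by one    | Eli   | NULL       
Wrong total   | NULL  | Off by one 
Timeout error | NULL  | Off by one 
Bad redirect  | Uma   | Off by one 
Memory leak   | Uma   | Wrong total


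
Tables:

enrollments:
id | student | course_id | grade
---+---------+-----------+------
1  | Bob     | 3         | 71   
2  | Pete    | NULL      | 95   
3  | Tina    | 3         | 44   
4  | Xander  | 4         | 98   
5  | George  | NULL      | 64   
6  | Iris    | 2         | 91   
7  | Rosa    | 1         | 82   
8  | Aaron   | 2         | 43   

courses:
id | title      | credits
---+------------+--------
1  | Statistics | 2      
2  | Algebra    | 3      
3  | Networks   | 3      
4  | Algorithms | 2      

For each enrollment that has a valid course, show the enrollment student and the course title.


INNER JOIN keeps only enrollments rows whose course_id matches an id in courses. Walk through each enrollment:
  - enrollment 1 (Bob): course_id=3 -> matches Networks
  - enrollment 2 (Pete): course_id=NULL, no match -> dropped
  - enrollment 3 (Tina): course_id=3 -> matches Networks
  - enrollment 4 (Xander): course_id=4 -> matches Algorithms
  - enrollment 5 (George): course_id=NULL, no match -> dropped
  - enrollment 6 (Iris): course_id=2 -> matches Algebra
  - enrollment 7 (Rosa): course_id=1 -> matches Statistics
  - enrollment 8 (Aaron): course_id=2 -> matches Algebra
So 2 of 8 rows are dropped.

SQL:
SELECT a.student, b.title AS course
FROM enrollments a
INNER JOIN courses b ON a.course_id = b.id

Result:
student | course    
--------+-----------
Bob     | Networks  
Tina    | Networks  
Xander  | Algorithms
Iris    | Algebra   
Rosa    | Statistics
Aaron   | Algebra   


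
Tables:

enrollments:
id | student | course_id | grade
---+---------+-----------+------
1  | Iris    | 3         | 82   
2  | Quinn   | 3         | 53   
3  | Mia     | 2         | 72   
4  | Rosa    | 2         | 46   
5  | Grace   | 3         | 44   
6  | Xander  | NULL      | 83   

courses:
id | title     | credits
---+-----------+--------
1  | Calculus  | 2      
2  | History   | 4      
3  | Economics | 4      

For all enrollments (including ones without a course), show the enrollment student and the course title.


LEFT JOIN keeps every row from enrollments (the left table); where course_id has no match in courses, the course columns become NULL. Walk through each enrollment:
  - enrollment 1 (Iris): course_id=3 -> matches Economics
  - enrollment 2 (Quinn): course_id=3 -> matches Economics
  - enrollment 3 (Mia): course_id=2 -> matches History
  - enrollment 4 (Rosa): course_id=2 -> matches History
  - enrollment 5 (Grace): course_id=3 -> matches Economics
  - enrollment 6 (Xander): course_id=NULL, no match -> kept with NULL
All 6 rows appear; 1 has NULL course.

SQL:
SELECT a.student, b.title AS course
FROM enrollments a
LEFT JOIN courses b ON a.course_id = b.id

Result:
student | course   
--------+----------
Iris    | Economics
Quinn   | Economics
Mia     | History  
Rosa    | History  
Grace   | Economics
Xander  | NULL     


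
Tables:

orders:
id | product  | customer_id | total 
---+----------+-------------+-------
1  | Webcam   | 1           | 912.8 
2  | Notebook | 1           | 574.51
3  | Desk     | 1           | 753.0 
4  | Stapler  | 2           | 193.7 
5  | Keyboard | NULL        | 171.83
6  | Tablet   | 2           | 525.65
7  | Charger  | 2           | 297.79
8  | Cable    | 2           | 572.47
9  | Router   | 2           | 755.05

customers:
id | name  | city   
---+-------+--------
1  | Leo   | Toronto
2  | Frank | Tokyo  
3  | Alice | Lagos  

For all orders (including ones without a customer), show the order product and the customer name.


LEFT JOIN keeps every row from orders (the left table); where customer_id has no match in customers, the customer columns become NULL. Walk through each order:
  - order 1 (Webcam): customer_id=1 -> matches Leo
  - order 2 (Notebook): customer_id=1 -> matches Leo
  - order 3 (Desk): customer_id=1 -> matches Leo
  - order 4 (Stapler): customer_id=2 -> matches Frank
  - order 5 (Keyboard): customer_id=NULL, no match -> kept with NULL
  - order 6 (Tablet): customer_id=2 -> matches Frank
  - order 7 (Charger): customer_id=2 -> matches Frank
  - order 8 (Cable): customer_id=2 -> matches Frank
  - order 9 (Router): customer_id=2 -> matches Frank
All 9 rows appear; 1 has NULL customer.

SQL:
SELECT a.product, b.name AS customer
FROM orders a
LEFT JOIN customers b ON a.customer_id = b.id

Result:
product  | customer
---------+---------
Webcam   | Leo     
Notebook | Leo     
Desk     | Leo     
Stapler  | Frank   
Keyboard | NULL    
Tablet   | Frank   
Charger  | Frank   
Cable    | Frank   
Router   | Frank   


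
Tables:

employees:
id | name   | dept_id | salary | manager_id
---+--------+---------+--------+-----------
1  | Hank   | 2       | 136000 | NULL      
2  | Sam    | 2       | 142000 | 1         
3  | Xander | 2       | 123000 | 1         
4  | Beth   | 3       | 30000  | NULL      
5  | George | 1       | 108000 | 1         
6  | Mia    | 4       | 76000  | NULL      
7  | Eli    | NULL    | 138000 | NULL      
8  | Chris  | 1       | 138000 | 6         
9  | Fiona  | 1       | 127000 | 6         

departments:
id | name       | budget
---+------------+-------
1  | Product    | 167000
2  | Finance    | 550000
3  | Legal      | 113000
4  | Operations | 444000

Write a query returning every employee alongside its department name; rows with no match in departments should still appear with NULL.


LEFT JOIN keeps every row from employees (the left table); where dept_id has no match in departments, the department columns become NULL. Walk through each employee:
  - employee 1 (Hank): dept_id=2 -> matches Finance
  - employee 2 (Sam): dept_id=2 -> matches Finance
  - employee 3 (Xander): dept_id=2 -> matches Finance
  - employee 4 (Beth): dept_id=3 -> matches Legal
  - employee 5 (George): dept_id=1 -> matches Product
  - employee 6 (Mia): dept_id=4 -> matches Operations
  - employee 7 (Eli): dept_id=NULL, no match -> kept with NULL
  - employee 8 (Chris): dept_id=1 -> matches Product
  - employee 9 (Fiona): dept_id=1 -> matches Product
All 9 rows appear; 1 has NULL department.

SQL:
SELECT a.name, b.name AS department
FROM employees a
LEFT JOIN departments b ON a.dept_id = b.id

Result:
name   | department
-------+-----------
Hank   | Finance   
Sam    | Finance   
Xander | Finance   
Beth   | Legal     
George | Product   
Mia    | Operations
Eli    | NULL      
Chris  | Product   
Fiona  | Product   


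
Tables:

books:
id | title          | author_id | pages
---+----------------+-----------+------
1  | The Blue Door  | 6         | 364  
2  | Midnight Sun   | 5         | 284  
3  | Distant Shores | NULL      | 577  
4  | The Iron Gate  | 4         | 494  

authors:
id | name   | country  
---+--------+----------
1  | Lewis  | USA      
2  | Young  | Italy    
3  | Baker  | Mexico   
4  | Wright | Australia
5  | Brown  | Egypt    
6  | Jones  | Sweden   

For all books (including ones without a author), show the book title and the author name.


LEFT JOIN keeps every row from books (the left table); where author_id has no match in authors, the author columns become NULL. Walk through each book:
  - book 1 (The Blue Door): author_id=6 -> matches Jones
  - book 2 (Midnight Sun): author_id=5 -> matches Brown
  - book 3 (Distant Shores): author_id=NULL, no match -> kept with NULL
  - book 4 (The Iron Gate): author_id=4 -> matches Wright
All 4 rows appear; 1 has NULL author.

SQL:
SELECT a.title, b.name AS author
FROM books a
LEFT JOIN authors b ON a.author_id = b.id

Result:
title          | author
---------------+-------
The Blue Door  | Jones 
Midnight Sun   | Brown 
Distant Shores | NULL  
The Iron Gate  | Wright


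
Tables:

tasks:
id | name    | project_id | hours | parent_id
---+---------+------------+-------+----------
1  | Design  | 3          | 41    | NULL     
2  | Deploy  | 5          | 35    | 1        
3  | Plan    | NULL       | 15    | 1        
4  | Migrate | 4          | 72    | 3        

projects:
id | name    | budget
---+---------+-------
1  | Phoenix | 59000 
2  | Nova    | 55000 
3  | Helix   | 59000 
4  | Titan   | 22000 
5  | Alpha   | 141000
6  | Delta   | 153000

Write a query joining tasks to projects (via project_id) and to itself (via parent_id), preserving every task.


Two LEFT JOINs from the same base table tasks: one to projects via project_id, one to tasks itself via parent_id. Both are LEFT so every task is preserved.
Match against projects:
  - task 1 (Design): project_id=3 -> matches Helix
  - task 2 (Deploy): project_id=5 -> matches Alpha
  - task 3 (Plan): project_id=NULL, no match -> kept with NULL
  - task 4 (Migrate): project_id=4 -> matches Titan
Match against tasks (self):
  - task 1 (Design): parent_id=NULL -> NULL
  - task 2 (Deploy): parent_id=1 -> Design
  - task 3 (Plan): parent_id=1 -> Design
  - task 4 (Migrate): parent_id=3 -> Plan

SQL:
SELECT a.name, b.name AS project, c.name AS parent
FROM tasks a
LEFT JOIN projects b ON a.project_id = b.id
LEFT JOIN tasks c ON a.parent_id = c.id

Result:
name    | project | parent
--------+---------+-------
Design  | Helix   | NULL  
Deploy  | Alpha   | Design
Plan    | NULL    | Design
Migrate | Titan   | Plan  


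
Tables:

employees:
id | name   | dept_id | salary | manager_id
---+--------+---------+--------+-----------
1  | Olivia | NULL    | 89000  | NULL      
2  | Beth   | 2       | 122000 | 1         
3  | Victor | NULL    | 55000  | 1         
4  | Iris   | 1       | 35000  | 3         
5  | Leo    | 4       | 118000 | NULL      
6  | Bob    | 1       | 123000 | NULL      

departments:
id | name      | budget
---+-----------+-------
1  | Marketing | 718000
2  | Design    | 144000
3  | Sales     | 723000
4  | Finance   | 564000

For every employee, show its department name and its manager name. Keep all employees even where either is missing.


Two LEFT JOINs from the same base table employees: one to departments via dept_id, one to employees itself via manager_id. Both are LEFT so every employee is preserved.
Match against departments:
  - employee 1 (Olivia): dept_id=NULL, no match -> kept with NULL
  - employee 2 (Beth): dept_id=2 -> matches Design
  - employee 3 (Victor): dept_id=NULL, no match -> kept with NULL
  - employee 4 (Iris): dept_id=1 -> matches Marketing
  - employee 5 (Leo): dept_id=4 -> matches Finance
  - employee 6 (Bob): dept_id=1 -> matches Marketing
Match against employees (self):
  - employee 1 (Olivia): manager_id=NULL -> NULL
  - employee 2 (Beth): manager_id=1 -> Olivia
  - employee 3 (Victor): manager_id=1 -> Olivia
  - employee 4 (Iris): manager_id=3 -> Victor
  - employee 5 (Leo): manager_id=NULL -> NULL
  - employee 6 (Bob): manager_id=NULL -> NULL

SQL:
SELECT a.name, b.name AS department, c.name AS manager
FROM employees a
LEFT JOIN departments b ON a.dept_id = b.id
LEFT JOIN employees c ON a.manager_id = c.id

Result:
name   | department | manager
-------+------------+--------
Olivia | NULL       | NULL   
Beth   | Design     | Olivia 
Victor | NULL       | Olivia 
Iris   | Marketing  | Victor 
Leo    | Finance    | NULL   
Bob    | Marketing  | NULL   


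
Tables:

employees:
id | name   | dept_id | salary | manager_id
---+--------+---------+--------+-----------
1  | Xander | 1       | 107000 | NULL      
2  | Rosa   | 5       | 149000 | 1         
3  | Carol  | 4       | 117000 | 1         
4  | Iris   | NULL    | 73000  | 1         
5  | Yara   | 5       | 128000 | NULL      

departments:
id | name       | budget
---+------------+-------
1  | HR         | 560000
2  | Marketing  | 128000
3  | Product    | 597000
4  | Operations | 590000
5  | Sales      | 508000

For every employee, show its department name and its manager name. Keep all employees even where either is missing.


Two LEFT JOINs from the same base table employees: one to departments via dept_id, one to employees itself via manager_id. Both are LEFT so every employee is preserved.
Match against departments:
  - employee 1 (Xander): dept_id=1 -> matches HR
  - employee 2 (Rosa): dept_id=5 -> matches Sales
  - employee 3 (Carol): dept_id=4 -> matches Operations
  - employee 4 (Iris): dept_id=NULL, no match -> kept with NULL
  - employee 5 (Yara): dept_id=5 -> matches Sales
Match against employees (self):
  - employee 1 (Xander): manager_id=NULL -> NULL
  - employee 2 (Rosa): manager_id=1 -> Xander
  - employee 3 (Carol): manager_id=1 -> Xander
  - employee 4 (Iris): manager_id=1 -> Xander
  - employee 5 (Yara): manager_id=NULL -> NULL

SQL:
SELECT a.name, b.name AS department, c.name AS manager
FROM employees a
LEFT JOIN departments b ON a.dept_id = b.id
LEFT JOIN employees c ON a.manager_id = c.id

Result:
name   | department | manager
-------+------------+--------
Xander | HR         | NULL   
Rosa   | Sales      | Xander 
Carol  | Operations | Xander 
Iris   | NULL       | Xander 
Yara   | Sales      | NULL   


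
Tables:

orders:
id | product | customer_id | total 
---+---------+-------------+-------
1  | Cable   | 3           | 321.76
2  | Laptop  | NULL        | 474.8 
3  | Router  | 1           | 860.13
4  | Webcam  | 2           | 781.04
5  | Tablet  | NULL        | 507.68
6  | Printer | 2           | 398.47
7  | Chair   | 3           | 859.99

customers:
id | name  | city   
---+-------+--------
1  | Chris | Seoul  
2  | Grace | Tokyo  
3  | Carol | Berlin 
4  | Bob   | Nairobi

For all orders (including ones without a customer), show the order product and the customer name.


LEFT JOIN keeps every row from orders (the left table); where customer_id has no match in customers, the customer columns become NULL. Walk through each order:
  - order 1 (Cable): customer_id=3 -> matches Carol
  - order 2 (Laptop): customer_id=NULL, no match -> kept with NULL
  - order 3 (Router): customer_id=1 -> matches Chris
  - order 4 (Webcam): customer_id=2 -> matches Grace
  - order 5 (Tablet): customer_id=NULL, no match -> kept with NULL
  - order 6 (Printer): customer_id=2 -> matches Grace
  - order 7 (Chair): customer_id=3 -> matches Carol
All 7 rows appear; 2 have NULL customer.

SQL:
SELECT a.product, b.name AS customer
FROM orders a
LEFT JOIN customers b ON a.customer_id = b.id

Result:
product | customer
--------+---------
Cable   | Carol   
Laptop  | NULL    
Router  | Chris   
Webcam  | Grace   
Tablet  | NULL    
Printer | Grace   
Chair   | Carol   


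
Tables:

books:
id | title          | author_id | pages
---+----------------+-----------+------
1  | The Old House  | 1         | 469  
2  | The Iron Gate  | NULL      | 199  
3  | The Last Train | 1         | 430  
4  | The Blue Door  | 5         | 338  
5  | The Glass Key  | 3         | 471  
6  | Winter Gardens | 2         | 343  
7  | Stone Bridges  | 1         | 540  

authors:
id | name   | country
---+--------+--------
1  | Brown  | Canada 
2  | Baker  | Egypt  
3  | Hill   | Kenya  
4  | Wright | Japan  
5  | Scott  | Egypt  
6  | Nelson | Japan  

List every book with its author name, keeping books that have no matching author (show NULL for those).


LEFT JOIN keeps every row from books (the left table); where author_id has no match in authors, the author columns become NULL. Walk through each book:
  - book 1 (The Old House): author_id=1 -> matches Brown
  - book 2 (The Iron Gate): author_id=NULL, no match -> kept with NULL
  - book 3 (The Last Train): author_id=1 -> matches Brown
  - book 4 (The Blue Door): author_id=5 -> matches Scott
  - book 5 (The Glass Key): author_id=3 -> matches Hill
  - book 6 (Winter Gardens): author_id=2 -> matches Baker
  - book 7 (Stone Bridges): author_id=1 -> matches Brown
All 7 rows appear; 1 has NULL author.

SQL:
SELECT a.title, b.name AS author
FROM books a
LEFT JOIN authors b ON a.author_id = b.id

Result:
title          | author
---------------+-------
The Old House  | Brown 
The Iron Gate  | NULL  
The Last Train | Brown 
The Blue Door  | Scott 
The Glass Key  | Hill  
Winter Gardens | Baker 
Stone Bridges  | Brown 


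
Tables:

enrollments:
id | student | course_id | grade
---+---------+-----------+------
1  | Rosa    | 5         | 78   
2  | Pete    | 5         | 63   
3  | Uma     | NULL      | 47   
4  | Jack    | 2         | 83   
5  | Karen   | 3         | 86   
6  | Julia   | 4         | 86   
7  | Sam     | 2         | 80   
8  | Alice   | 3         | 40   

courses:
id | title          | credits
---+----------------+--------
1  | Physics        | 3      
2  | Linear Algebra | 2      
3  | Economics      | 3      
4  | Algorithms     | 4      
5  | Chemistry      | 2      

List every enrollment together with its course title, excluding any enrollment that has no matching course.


INNER JOIN keeps only enrollments rows whose course_id matches an id in courses. Walk through each enrollment:
  - enrollment 1 (Rosa): course_id=5 -> matches Chemistry
  - enrollment 2 (Pete): course_id=5 -> matches Chemistry
  - enrollment 3 (Uma): course_id=NULL, no match -> dropped
  - enrollment 4 (Jack): course_id=2 -> matches Linear Algebra
  - enrollment 5 (Karen): course_id=3 -> matches Economics
  - enrollment 6 (Julia): course_id=4 -> matches Algorithms
  - enrollment 7 (Sam): course_id=2 -> matches Linear Algebra
  - enrollment 8 (Alice): course_id=3 -> matches Economics
So 1 of 8 rows is dropped.

SQL:
SELECT a.student, b.title AS course
FROM enrollments a
INNER JOIN courses b ON a.course_id = b.id

Result:
student | course        
--------+---------------
Rosa    | Chemistry     
Pete    | Chemistry     
Jack    | Linear Algebra
Karen   | Economics     
Julia   | Algorithms    
Sam     | Linear Algebra
Alice   | Economics     


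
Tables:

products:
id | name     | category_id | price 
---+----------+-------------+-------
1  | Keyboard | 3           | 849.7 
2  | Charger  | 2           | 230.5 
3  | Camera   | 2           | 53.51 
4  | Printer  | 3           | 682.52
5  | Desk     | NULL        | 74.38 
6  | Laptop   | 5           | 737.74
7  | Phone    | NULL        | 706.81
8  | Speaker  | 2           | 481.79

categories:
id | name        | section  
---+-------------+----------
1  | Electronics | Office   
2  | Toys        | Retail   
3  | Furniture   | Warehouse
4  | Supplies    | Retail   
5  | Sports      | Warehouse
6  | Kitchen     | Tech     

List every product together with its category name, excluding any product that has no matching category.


INNER JOIN keeps only products rows whose category_id matches an id in categories. Walk through each product:
  - product 1 (Keyboard): category_id=3 -> matches Furniture
  - product 2 (Charger): category_id=2 -> matches Toys
  - product 3 (Camera): category_id=2 -> matches Toys
  - product 4 (Printer): category_id=3 -> matches Furniture
  - product 5 (Desk): category_id=NULL, no match -> dropped
  - product 6 (Laptop): category_id=5 -> matches Sports
  - product 7 (Phone): category_id=NULL, no match -> dropped
  - product 8 (Speaker): category_id=2 -> matches Toys
So 2 of 8 rows are dropped.

SQL:
SELECT a.name, b.name AS category
FROM products a
INNER JOIN categories b ON a.category_id = b.id

Result:
name     | category 
---------+----------
Keyboard | Furniture
Charger  | Toys     
Camera   | Toys     
Printer  | Furniture
Laptop   | Sports   
Speaker  | Toys     


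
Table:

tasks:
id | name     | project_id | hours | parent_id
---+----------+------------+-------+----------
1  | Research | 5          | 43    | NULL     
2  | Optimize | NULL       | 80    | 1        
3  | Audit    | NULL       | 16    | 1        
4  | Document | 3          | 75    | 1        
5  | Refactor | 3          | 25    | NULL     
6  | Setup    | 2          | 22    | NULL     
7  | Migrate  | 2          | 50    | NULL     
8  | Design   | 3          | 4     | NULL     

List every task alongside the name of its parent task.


This is a self-join: tasks is joined to a second copy of itself, matching each row's parent_id to another row's id. Use LEFT JOIN so rows with parent_id=NULL are kept.
  - task 1 (Research): parent_id=NULL -> NULL
  - task 2 (Optimize): parent_id=1 -> Research
  - task 3 (Audit): parent_id=1 -> Research
  - task 4 (Document): parent_id=1 -> Research
  - task 5 (Refactor): parent_id=NULL -> NULL
  - task 6 (Setup): parent_id=NULL -> NULL
  - task 7 (Migrate): parent_id=NULL -> NULL
  - task 8 (Design): parent_id=NULL -> NULL

SQL:
SELECT a.name AS item, b.name AS parent
FROM tasks a
LEFT JOIN tasks b ON a.parent_id = b.id

Result:
item     | parent  
---------+---------
Research | NULL    
Optimize | Research
Audit    | Research
Document | Research
Refactor | NULL    
Setup    | NULL    
Migrate  | NULL    
Design   | NULL    


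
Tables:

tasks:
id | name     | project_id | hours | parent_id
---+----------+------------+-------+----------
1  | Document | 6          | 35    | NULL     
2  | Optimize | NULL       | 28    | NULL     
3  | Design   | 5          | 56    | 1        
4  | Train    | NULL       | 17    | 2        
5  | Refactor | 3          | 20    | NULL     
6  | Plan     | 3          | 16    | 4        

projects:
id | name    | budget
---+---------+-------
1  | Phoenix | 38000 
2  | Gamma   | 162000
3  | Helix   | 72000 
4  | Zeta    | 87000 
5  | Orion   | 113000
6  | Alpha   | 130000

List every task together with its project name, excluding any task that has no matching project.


INNER JOIN keeps only tasks rows whose project_id matches an id in projects. Walk through each task:
  - task 1 (Document): project_id=6 -> matches Alpha
  - task 2 (Optimize): project_id=NULL, no match -> dropped
  - task 3 (Design): project_id=5 -> matches Orion
  - task 4 (Train): project_id=NULL, no match -> dropped
  - task 5 (Refactor): project_id=3 -> matches Helix
  - task 6 (Plan): project_id=3 -> matches Helix
So 2 of 6 rows are dropped.

SQL:
SELECT a.name, b.name AS project
FROM tasks a
INNER JOIN projects b ON a.project_id = b.id

Result:
name     | project
---------+--------
Document | Alpha  
Design   | Orion  
Refactor | Helix  
Plan     | Helix  


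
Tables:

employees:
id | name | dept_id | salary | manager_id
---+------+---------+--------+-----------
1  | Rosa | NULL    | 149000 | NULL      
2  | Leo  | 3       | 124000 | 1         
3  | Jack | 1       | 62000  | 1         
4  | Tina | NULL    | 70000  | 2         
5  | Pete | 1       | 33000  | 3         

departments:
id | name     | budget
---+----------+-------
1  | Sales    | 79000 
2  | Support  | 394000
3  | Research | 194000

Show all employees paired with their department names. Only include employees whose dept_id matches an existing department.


INNER JOIN keeps only employees rows whose dept_id matches an id in departments. Walk through each employee:
  - employee 1 (Rosa): dept_id=NULL, no match -> dropped
  - employee 2 (Leo): dept_id=3 -> matches Research
  - employee 3 (Jack): dept_id=1 -> matches Sales
  - employee 4 (Tina): dept_id=NULL, no match -> dropped
  - employee 5 (Pete): dept_id=1 -> matches Sales
So 2 of 5 rows are dropped.

SQL:
SELECT a.name, b.name AS department
FROM employees a
INNER JOIN departments b ON a.dept_id = b.id

Result:
name | department
-----+-----------
Leo  | Research  
Jack | Sales     
Pete | Sales     


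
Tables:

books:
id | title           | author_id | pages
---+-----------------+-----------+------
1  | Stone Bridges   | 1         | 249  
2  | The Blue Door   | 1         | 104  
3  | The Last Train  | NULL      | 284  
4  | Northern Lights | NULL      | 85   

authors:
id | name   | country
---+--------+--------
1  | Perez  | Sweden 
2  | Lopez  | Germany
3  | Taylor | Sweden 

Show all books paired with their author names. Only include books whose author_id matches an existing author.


INNER JOIN keeps only books rows whose author_id matches an id in authors. Walk through each book:
  - book 1 (Stone Bridges): author_id=1 -> matches Perez
  - book 2 (The Blue Door): author_id=1 -> matches Perez
  - book 3 (The Last Train): author_id=NULL, no match -> dropped
  - book 4 (Northern Lights): author_id=NULL, no match -> dropped
So 2 of 4 rows are dropped.

SQL:
SELECT a.title, b.name AS author
FROM books a
INNER JOIN authors b ON a.author_id = b.id

Result:
title         | author
--------------+-------
Stone Bridges | Perez 
The Blue Door | Perez 


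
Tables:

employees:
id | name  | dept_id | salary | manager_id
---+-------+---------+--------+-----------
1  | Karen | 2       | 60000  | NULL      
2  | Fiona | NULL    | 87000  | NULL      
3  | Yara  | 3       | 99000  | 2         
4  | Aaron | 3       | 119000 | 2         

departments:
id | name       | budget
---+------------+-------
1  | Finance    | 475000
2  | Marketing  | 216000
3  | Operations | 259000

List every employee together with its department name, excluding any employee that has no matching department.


INNER JOIN keeps only employees rows whose dept_id matches an id in departments. Walk through each employee:
  - employee 1 (Karen): dept_id=2 -> matches Marketing
  - employee 2 (Fiona): dept_id=NULL, no match -> dropped
  - employee 3 (Yara): dept_id=3 -> matches Operations
  - employee 4 (Aaron): dept_id=3 -> matches Operations
So 1 of 4 rows is dropped.

SQL:
SELECT a.name, b.name AS department
FROM employees a
INNER JOIN departments b ON a.dept_id = b.id

Result:
name  | department
------+-----------
Karen | Marketing 
Yara  | Operations
Aaron | Operations


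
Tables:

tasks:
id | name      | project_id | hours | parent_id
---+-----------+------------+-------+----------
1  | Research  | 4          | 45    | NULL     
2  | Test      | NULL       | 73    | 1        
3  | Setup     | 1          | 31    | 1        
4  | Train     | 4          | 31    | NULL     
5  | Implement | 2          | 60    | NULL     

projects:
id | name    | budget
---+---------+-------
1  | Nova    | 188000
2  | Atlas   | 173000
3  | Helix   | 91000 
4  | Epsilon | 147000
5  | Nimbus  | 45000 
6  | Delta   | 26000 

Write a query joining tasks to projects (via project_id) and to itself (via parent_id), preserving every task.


Two LEFT JOINs from the same base table tasks: one to projects via project_id, one to tasks itself via parent_id. Both are LEFT so every task is preserved.
Match against projects:
  - task 1 (Research): project_id=4 -> matches Epsilon
  - task 2 (Test): project_id=NULL, no match -> kept with NULL
  - task 3 (Setup): project_id=1 -> matches Nova
  - task 4 (Train): project_id=4 -> matches Epsilon
  - task 5 (Implement): project_id=2 -> matches Atlas
Match against tasks (self):
  - task 1 (Research): parent_id=NULL -> NULL
  - task 2 (Test): parent_id=1 -> Research
  - task 3 (Setup): parent_id=1 -> Research
  - task 4 (Train): parent_id=NULL -> NULL
  - task 5 (Implement): parent_id=NULL -> NULL

SQL:
SELECT a.name, b.name AS project, c.name AS parent
FROM tasks a
LEFT JOIN projects b ON a.project_id = b.id
LEFT JOIN tasks c ON a.parent_id = c.id

Result:
name      | project | parent  
----------+---------+---------
Research  | Epsilon | NULL    
Test      | NULL    | Research
Setup     | Nova    | Research
Train     | Epsilon | NULL    
Implement | Atlas   | NULL    


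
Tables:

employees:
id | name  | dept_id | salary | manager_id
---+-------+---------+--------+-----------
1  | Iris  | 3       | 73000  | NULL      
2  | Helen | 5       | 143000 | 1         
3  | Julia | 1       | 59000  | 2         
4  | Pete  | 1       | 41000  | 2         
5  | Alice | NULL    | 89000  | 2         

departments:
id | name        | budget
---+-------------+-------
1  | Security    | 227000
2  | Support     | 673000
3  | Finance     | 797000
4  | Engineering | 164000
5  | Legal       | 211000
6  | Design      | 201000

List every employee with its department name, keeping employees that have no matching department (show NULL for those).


LEFT JOIN keeps every row from employees (the left table); where dept_id has no match in departments, the department columns become NULL. Walk through each employee:
  - employee 1 (Iris): dept_id=3 -> matches Finance
  - employee 2 (Helen): dept_id=5 -> matches Legal
  - employee 3 (Julia): dept_id=1 -> matches Security
  - employee 4 (Pete): dept_id=1 -> matches Security
  - employee 5 (Alice): dept_id=NULL, no match -> kept with NULL
All 5 rows appear; 1 has NULL department.

SQL:
SELECT a.name, b.name AS department
FROM employees a
LEFT JOIN departments b ON a.dept_id = b.id

Result:
name  | department
------+-----------
Iris  | Finance   
Helen | Legal     
Julia | Security  
Pete  | Security  
Alice | NULL      


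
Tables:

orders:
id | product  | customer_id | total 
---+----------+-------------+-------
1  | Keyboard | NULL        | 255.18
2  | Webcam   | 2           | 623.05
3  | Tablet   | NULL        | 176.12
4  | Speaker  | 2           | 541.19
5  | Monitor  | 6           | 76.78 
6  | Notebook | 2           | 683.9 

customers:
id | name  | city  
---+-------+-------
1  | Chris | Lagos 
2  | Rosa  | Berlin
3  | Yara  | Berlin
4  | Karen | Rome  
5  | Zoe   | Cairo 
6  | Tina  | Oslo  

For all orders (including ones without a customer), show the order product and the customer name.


LEFT JOIN keeps every row from orders (the left table); where customer_id has no match in customers, the customer columns become NULL. Walk through each order:
  - order 1 (Keyboard): customer_id=NULL, no match -> kept with NULL
  - order 2 (Webcam): customer_id=2 -> matches Rosa
  - order 3 (Tablet): customer_id=NULL, no match -> kept with NULL
  - order 4 (Speaker): customer_id=2 -> matches Rosa
  - order 5 (Monitor): customer_id=6 -> matches Tina
  - order 6 (Notebook): customer_id=2 -> matches Rosa
All 6 rows appear; 2 have NULL customer.

SQL:
SELECT a.product, b.name AS customer
FROM orders a
LEFT JOIN customers b ON a.customer_id = b.id

Result:
product  | customer
---------+---------
Keyboard | NULL    
Webcam   | Rosa    
Tablet   | NULL    
Speaker  | Rosa    
Monitor  | Tina    
Notebook | Rosa    


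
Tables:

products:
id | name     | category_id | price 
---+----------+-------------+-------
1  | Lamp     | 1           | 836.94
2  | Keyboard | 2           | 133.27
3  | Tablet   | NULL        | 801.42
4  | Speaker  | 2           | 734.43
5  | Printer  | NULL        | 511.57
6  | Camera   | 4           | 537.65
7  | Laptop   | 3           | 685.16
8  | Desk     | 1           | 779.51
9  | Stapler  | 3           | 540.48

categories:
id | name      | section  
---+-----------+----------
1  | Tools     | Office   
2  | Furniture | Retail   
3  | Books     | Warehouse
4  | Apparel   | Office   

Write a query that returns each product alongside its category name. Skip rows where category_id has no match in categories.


INNER JOIN keeps only products rows whose category_id matches an id in categories. Walk through each product:
  - product 1 (Lamp): category_id=1 -> matches Tools
  - product 2 (Keyboard): category_id=2 -> matches Furniture
  - product 3 (Tablet): category_id=NULL, no match -> dropped
  - product 4 (Speaker): category_id=2 -> matches Furniture
  - product 5 (Printer): category_id=NULL, no match -> dropped
  - product 6 (Camera): category_id=4 -> matches Apparel
  - product 7 (Laptop): category_id=3 -> matches Books
  - product 8 (Desk): category_id=1 -> matches Tools
  - product 9 (Stapler): category_id=3 -> matches Books
So 2 of 9 rows are dropped.

SQL:
SELECT a.name, b.name AS category
FROM products a
INNER JOIN categories b ON a.category_id = b.id

Result:
name     | category 
---------+----------
Lamp     | Tools    
Keyboard | Furniture
Speaker  | Furniture
Camera   | Apparel  
Laptop   | Books    
Desk     | Tools    
Stapler  | Books    


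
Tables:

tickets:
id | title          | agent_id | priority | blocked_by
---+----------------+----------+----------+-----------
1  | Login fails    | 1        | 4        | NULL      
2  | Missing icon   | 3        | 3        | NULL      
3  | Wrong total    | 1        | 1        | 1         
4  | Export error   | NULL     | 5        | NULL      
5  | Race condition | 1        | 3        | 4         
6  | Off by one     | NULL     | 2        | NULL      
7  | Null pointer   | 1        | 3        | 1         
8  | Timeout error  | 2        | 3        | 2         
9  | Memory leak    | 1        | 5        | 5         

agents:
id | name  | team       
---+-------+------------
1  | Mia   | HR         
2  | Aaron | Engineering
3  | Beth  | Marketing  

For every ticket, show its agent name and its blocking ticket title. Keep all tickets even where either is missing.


Two LEFT JOINs from the same base table tickets: one to agents via agent_id, one to tickets itself via blocked_by. Both are LEFT so every ticket is preserved.
Match against agents:
  - ticket 1 (Login fails): agent_id=1 -> matches Mia
  - ticket 2 (Missing icon): agent_id=3 -> matches Beth
  - ticket 3 (Wrong total): agent_id=1 -> matches Mia
  - ticket 4 (Export error): agent_id=NULL, no match -> kept with NULL
  - ticket 5 (Race condition): agent_id=1 -> matches Mia
  - ticket 6 (Off by one): agent_id=NULL, no match -> kept with NULL
  - ticket 7 (Null pointer): agent_id=1 -> matches Mia
  - ticket 8 (Timeout error): agent_id=2 -> matches Aaron
  - ticket 9 (Memory leak): agent_id=1 -> matches Mia
Match against tickets (self):
  - ticket 1 (Login fails): blocked_by=NULL -> NULL
  - ticket 2 (Missing icon): blocked_by=NULL -> NULL
  - ticket 3 (Wrong total): blocked_by=1 -> Login fails
  - ticket 4 (Export error): blocked_by=NULL -> NULL
  - ticket 5 (Race condition): blocked_by=4 -> Export error
  - ticket 6 (Off by one): blocked_by=NULL -> NULL
  - ticket 7 (Null pointer): blocked_by=1 -> Login fails
  - ticket 8 (Timeout error): blocked_by=2 -> Missing icon
  - ticket 9 (Memory leak): blocked_by=5 -> Race condition

SQL:
SELECT a.title, b.name AS agent, c.title AS blocked_by
FROM tickets a
LEFT JOIN agents b ON a.agent_id = b.id
LEFT JOIN tickets c ON a.blocked_by = c.id

Result:
title          | agent | blocked_by    
---------------+-------+---------------
Login fails    | Mia   | NULL          
Missing icon   | Beth  | NULL          
Wrong total    | Mia   | Login fails   
Export error   | NULL  | NULL          
Race condition | Mia   | Export error  
Off by one     | NULL  | NULL          
Null pointer   | Mia   | Login fails   
Timeout error  | Aaron | Missing icon  
Memory leak    | Mia   | Race condition


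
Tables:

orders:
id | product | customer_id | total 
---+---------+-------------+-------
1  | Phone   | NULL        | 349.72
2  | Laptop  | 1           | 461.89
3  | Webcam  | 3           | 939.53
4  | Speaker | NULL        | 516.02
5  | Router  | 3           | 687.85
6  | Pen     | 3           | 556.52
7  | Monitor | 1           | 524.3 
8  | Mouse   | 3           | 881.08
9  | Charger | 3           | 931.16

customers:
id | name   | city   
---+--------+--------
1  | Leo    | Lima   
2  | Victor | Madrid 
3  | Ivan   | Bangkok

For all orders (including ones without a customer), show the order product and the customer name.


LEFT JOIN keeps every row from orders (the left table); where customer_id has no match in customers, the customer columns become NULL. Walk through each order:
  - order 1 (Phone): customer_id=NULL, no match -> kept with NULL
  - order 2 (Laptop): customer_id=1 -> matches Leo
  - order 3 (Webcam): customer_id=3 -> matches Ivan
  - order 4 (Speaker): customer_id=NULL, no match -> kept with NULL
  - order 5 (Router): customer_id=3 -> matches Ivan
  - order 6 (Pen): customer_id=3 -> matches Ivan
  - order 7 (Monitor): customer_id=1 -> matches Leo
  - order 8 (Mouse): customer_id=3 -> matches Ivan
  - order 9 (Charger): customer_id=3 -> matches Ivan
All 9 rows appear; 2 have NULL customer.

SQL:
SELECT a.product, b.name AS customer
FROM orders a
LEFT JOIN customers b ON a.customer_id = b.id

Result:
product | customer
--------+---------
Phone   | NULL    
Laptop  | Leo     
Webcam  | Ivan    
Speaker | NULL    
Router  | Ivan    
Pen     | Ivan    
Monitor | Leo     
Mouse   | Ivan    
Charger | Ivan    
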